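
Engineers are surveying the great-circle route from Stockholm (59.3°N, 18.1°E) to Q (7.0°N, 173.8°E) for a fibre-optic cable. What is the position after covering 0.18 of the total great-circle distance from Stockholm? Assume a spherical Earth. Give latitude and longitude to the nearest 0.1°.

Convert each endpoint to a unit vector on the sphere (x = cos φ cos λ, y = cos φ sin λ, z = sin φ).
The central angle between the endpoints is δ = arccos(p₁·p₂) ≈ 1.936 rad (110.9°).
Interpolate at f = 0.18 with slerp weights a = sin((1−f)δ)/sin δ ≈ 1.070, b = sin(fδ)/sin δ ≈ 0.366.
p = a·p₁ + b·p₂ ≈ (0.159, 0.209, 0.965); φ = arcsin(p_z) ≈ 74.79°, λ = atan2(p_y, p_x) ≈ 52.78°.

≈ (74.8°N, 52.8°E)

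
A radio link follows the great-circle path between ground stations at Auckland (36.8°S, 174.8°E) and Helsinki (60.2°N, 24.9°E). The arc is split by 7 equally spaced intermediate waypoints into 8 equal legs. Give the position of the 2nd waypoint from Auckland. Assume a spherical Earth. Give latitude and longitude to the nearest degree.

≈ 3°S, 157°E

Convert each endpoint to a unit vector on the sphere (x = cos φ cos λ, y = cos φ sin λ, z = sin φ).
The central angle between the endpoints is δ = arccos(p₁·p₂) ≈ 2.614 rad (149.8°).
Interpolate at f = 2/8 with slerp weights a = sin((1−f)δ)/sin δ ≈ 1.838, b = sin(fδ)/sin δ ≈ 1.208.
p = a·p₁ + b·p₂ ≈ (-0.921, 0.386, -0.053); φ = arcsin(p_z) ≈ -3.02°, λ = atan2(p_y, p_x) ≈ 157.25°.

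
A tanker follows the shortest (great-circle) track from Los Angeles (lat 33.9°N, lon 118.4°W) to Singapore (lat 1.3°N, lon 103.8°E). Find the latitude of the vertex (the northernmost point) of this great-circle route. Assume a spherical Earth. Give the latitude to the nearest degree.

The great circle lies in the plane with unit normal n̂ = (p₁ × p₂)/|p₁ × p₂|.
Here n̂_z ≈ -0.698; the vertex latitude is φ_max = arccos|n̂_z| ≈ 45.7°.
Check via Clairaut: cos φ_max = |cos φ₁| · sin C = cos(33.9°)·sin(57.3°) ≈ 0.698, again giving ≈ 45.7°.

≈ 46°N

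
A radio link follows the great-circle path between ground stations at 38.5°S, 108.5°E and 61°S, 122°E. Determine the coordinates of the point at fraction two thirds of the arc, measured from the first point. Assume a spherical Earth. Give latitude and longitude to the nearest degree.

≈ 54°S, 116°E

Convert each endpoint to a unit vector on the sphere (x = cos φ cos λ, y = cos φ sin λ, z = sin φ).
The central angle between the endpoints is δ = arccos(p₁·p₂) ≈ 0.419 rad (24.0°).
Interpolate at f = 2/3 with slerp weights a = sin((1−f)δ)/sin δ ≈ 0.342, b = sin(fδ)/sin δ ≈ 0.678.
p = a·p₁ + b·p₂ ≈ (-0.259, 0.533, -0.806); φ = arcsin(p_z) ≈ -53.68°, λ = atan2(p_y, p_x) ≈ 115.94°.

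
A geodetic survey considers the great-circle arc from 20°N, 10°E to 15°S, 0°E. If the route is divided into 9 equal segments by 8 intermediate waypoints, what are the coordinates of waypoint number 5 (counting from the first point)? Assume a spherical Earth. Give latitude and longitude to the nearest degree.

The haversine formula gives a central angle δ ≈ 0.635 rad (36.4°) between the endpoints.
Interpolate at f = 5/9 with slerp weights a = sin((1−f)δ)/sin δ ≈ 0.469, b = sin(fδ)/sin δ ≈ 0.582.
p = a·p₁ + b·p₂ ≈ (0.997, 0.077, 0.010); φ = arcsin(p_z) ≈ 0.56°, λ = atan2(p_y, p_x) ≈ 4.39°.

≈ 1°N, 4°E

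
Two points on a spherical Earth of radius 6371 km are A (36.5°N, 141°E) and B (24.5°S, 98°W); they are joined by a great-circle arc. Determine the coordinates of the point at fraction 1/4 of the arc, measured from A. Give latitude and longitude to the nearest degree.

≈ (28°N, 178°E)

Write both endpoints as unit vectors p₁, p₂ with components (cos φ cos λ, cos φ sin λ, sin φ).
The central angle between the endpoints is δ = arccos(p₁·p₂) ≈ 2.244 rad (128.6°).
Interpolate at f = 1/4 with slerp weights a = sin((1−f)δ)/sin δ ≈ 1.271, b = sin(fδ)/sin δ ≈ 0.680.
p = a·p₁ + b·p₂ ≈ (-0.880, 0.030, 0.474); φ = arcsin(p_z) ≈ 28.28°, λ = atan2(p_y, p_x) ≈ 178.06°.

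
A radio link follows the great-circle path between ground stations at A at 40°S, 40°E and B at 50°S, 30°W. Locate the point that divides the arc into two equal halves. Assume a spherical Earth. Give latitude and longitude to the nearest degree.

Write both endpoints as unit vectors p₁, p₂ with components (cos φ cos λ, cos φ sin λ, sin φ).
The central angle between the endpoints is δ = arccos(p₁·p₂) ≈ 0.849 rad (48.6°).
Interpolate at f = 1/2 with slerp weights a = sin((1−f)δ)/sin δ ≈ 0.549, b = sin(fδ)/sin δ ≈ 0.549.
p = a·p₁ + b·p₂ ≈ (0.627, 0.094, -0.773); φ = arcsin(p_z) ≈ -50.62°, λ = atan2(p_y, p_x) ≈ 8.51°.

≈ 51°S, 9°E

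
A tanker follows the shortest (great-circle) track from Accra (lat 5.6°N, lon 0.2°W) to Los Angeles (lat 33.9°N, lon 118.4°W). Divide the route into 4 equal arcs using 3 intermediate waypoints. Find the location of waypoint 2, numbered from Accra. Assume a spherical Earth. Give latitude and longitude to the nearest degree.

≈ lat 35°N, lon 51°W

Convert each endpoint to a unit vector on the sphere (x = cos φ cos λ, y = cos φ sin λ, z = sin φ).
The central angle between the endpoints is δ = arccos(p₁·p₂) ≈ 1.913 rad (109.6°).
Interpolate at f = 2/4 with slerp weights a = sin((1−f)δ)/sin δ ≈ 0.868, b = sin(fδ)/sin δ ≈ 0.868.
p = a·p₁ + b·p₂ ≈ (0.521, -0.637, 0.569); φ = arcsin(p_z) ≈ 34.66°, λ = atan2(p_y, p_x) ≈ -50.70°.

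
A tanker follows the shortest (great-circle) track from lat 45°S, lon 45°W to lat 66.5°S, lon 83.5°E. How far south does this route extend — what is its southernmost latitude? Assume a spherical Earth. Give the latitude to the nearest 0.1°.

The great circle lies in the plane with unit normal n̂ = (p₁ × p₂)/|p₁ × p₂|.
Here n̂_z ≈ +0.250; the vertex latitude is φ_max = arccos|n̂_z| ≈ 75.5°.
Check via Clairaut: cos φ_max = |cos φ₁| · sin C = cos(45.0°)·sin(159.3°) ≈ 0.250, again giving ≈ 75.5°.

≈ 75.5°S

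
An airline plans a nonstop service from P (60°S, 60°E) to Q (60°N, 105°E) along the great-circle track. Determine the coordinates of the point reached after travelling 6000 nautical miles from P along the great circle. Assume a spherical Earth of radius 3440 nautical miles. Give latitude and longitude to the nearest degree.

≈ (36°N, 92°E)

Write both endpoints as unit vectors p₁, p₂ with components (cos φ cos λ, cos φ sin λ, sin φ).
The central angle between the endpoints is δ = arccos(p₁·p₂) ≈ 2.181 rad (125.0°). The total great-circle distance is δ·R ≈ 2.181 × 3440 ≈ 7503 nmi, so the target fraction is f = 6000/7503 ≈ 0.800.
Interpolate at f ≈ 0.800 with slerp weights a = sin((1−f)δ)/sin δ ≈ 0.517, b = sin(fδ)/sin δ ≈ 1.202.
p = a·p₁ + b·p₂ ≈ (-0.026, 0.804, 0.594); φ = arcsin(p_z) ≈ 36.42°, λ = atan2(p_y, p_x) ≈ 91.88°.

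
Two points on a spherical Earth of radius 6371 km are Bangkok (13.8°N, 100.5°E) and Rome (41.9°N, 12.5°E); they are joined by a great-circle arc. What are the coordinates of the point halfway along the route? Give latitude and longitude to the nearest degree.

Convert each endpoint to a unit vector on the sphere (x = cos φ cos λ, y = cos φ sin λ, z = sin φ).
The central angle between the endpoints is δ = arccos(p₁·p₂) ≈ 1.385 rad (79.4°).
Interpolate at f = 1/2 with slerp weights a = sin((1−f)δ)/sin δ ≈ 0.650, b = sin(fδ)/sin δ ≈ 0.650.
p = a·p₁ + b·p₂ ≈ (0.357, 0.725, 0.589); φ = arcsin(p_z) ≈ 36.08°, λ = atan2(p_y, p_x) ≈ 63.78°.

≈ 36°N, 64°E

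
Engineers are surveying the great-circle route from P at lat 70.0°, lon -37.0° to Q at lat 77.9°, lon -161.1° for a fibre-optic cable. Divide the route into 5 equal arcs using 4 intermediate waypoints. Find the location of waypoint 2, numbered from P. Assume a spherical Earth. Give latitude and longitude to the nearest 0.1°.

Convert each endpoint to a unit vector on the sphere (x = cos φ cos λ, y = cos φ sin λ, z = sin φ).
The central angle between the endpoints is δ = arccos(p₁·p₂) ≈ 0.498 rad (28.5°).
Interpolate at f = 2/5 with slerp weights a = sin((1−f)δ)/sin δ ≈ 0.616, b = sin(fδ)/sin δ ≈ 0.414.
p = a·p₁ + b·p₂ ≈ (0.086, -0.155, 0.984); φ = arcsin(p_z) ≈ 79.79°, λ = atan2(p_y, p_x) ≈ -60.92°.

≈ lat 79.8°, lon -60.9°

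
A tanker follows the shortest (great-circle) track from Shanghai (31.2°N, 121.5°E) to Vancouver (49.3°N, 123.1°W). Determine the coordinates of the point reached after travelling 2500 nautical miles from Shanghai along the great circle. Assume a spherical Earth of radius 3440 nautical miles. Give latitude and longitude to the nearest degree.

Convert each endpoint to a unit vector on the sphere (x = cos φ cos λ, y = cos φ sin λ, z = sin φ).
The central angle between the endpoints is δ = arccos(p₁·p₂) ≈ 1.417 rad (81.2°). The total great-circle distance is δ·R ≈ 1.417 × 3440 ≈ 4873 nmi, so the target fraction is f = 2500/4873 ≈ 0.513.
Interpolate at f ≈ 0.513 with slerp weights a = sin((1−f)δ)/sin δ ≈ 0.644, b = sin(fδ)/sin δ ≈ 0.672.
p = a·p₁ + b·p₂ ≈ (-0.527, 0.102, 0.843); φ = arcsin(p_z) ≈ 57.51°, λ = atan2(p_y, p_x) ≈ 169.00°.

≈ (58°N, 169°E)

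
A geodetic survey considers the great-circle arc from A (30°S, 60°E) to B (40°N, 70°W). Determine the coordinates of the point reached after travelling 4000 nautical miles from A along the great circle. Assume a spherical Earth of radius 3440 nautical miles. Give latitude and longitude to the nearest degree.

≈ (10°N, 5°E)

Convert each endpoint to a unit vector on the sphere (x = cos φ cos λ, y = cos φ sin λ, z = sin φ).
The central angle between the endpoints is δ = arccos(p₁·p₂) ≈ 2.416 rad (138.4°). The total great-circle distance is δ·R ≈ 2.416 × 3440 ≈ 8310 nmi, so the target fraction is f = 4000/8310 ≈ 0.481.
Interpolate at f ≈ 0.481 with slerp weights a = sin((1−f)δ)/sin δ ≈ 1.431, b = sin(fδ)/sin δ ≈ 1.383.
p = a·p₁ + b·p₂ ≈ (0.982, 0.078, 0.173); φ = arcsin(p_z) ≈ 9.98°, λ = atan2(p_y, p_x) ≈ 4.53°.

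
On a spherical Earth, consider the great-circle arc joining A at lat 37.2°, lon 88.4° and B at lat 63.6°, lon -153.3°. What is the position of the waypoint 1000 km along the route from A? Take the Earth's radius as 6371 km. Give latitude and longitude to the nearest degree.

Convert each endpoint to a unit vector on the sphere (x = cos φ cos λ, y = cos φ sin λ, z = sin φ).
The central angle between the endpoints is δ = arccos(p₁·p₂) ≈ 1.188 rad (68.1°). The total great-circle distance is δ·R ≈ 1.188 × 6371 ≈ 7568 km, so the target fraction is f = 1000/7568 ≈ 0.132.
Interpolate at f ≈ 0.132 with slerp weights a = sin((1−f)δ)/sin δ ≈ 0.925, b = sin(fδ)/sin δ ≈ 0.169.
p = a·p₁ + b·p₂ ≈ (-0.046, 0.703, 0.710); φ = arcsin(p_z) ≈ 45.24°, λ = atan2(p_y, p_x) ≈ 93.78°.

≈ lat 45°, lon 94°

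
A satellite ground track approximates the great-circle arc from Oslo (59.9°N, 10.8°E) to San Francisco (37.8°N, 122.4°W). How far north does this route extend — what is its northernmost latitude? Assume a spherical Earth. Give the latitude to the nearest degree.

The great circle lies in the plane with unit normal n̂ = (p₁ × p₂)/|p₁ × p₂|.
Here n̂_z ≈ -0.299; the vertex latitude is φ_max = arccos|n̂_z| ≈ 72.6°.

≈ 73°N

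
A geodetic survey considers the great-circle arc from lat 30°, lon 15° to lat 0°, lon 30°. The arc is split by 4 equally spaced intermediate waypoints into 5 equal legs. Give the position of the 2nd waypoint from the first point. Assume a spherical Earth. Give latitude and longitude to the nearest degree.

≈ lat 18°, lon 22°

Write both endpoints as unit vectors p₁, p₂ with components (cos φ cos λ, cos φ sin λ, sin φ).
The central angle between the endpoints is δ = arccos(p₁·p₂) ≈ 0.580 rad (33.2°).
Interpolate at f = 2/5 with slerp weights a = sin((1−f)δ)/sin δ ≈ 0.622, b = sin(fδ)/sin δ ≈ 0.420.
p = a·p₁ + b·p₂ ≈ (0.884, 0.349, 0.311); φ = arcsin(p_z) ≈ 18.13°, λ = atan2(p_y, p_x) ≈ 21.56°.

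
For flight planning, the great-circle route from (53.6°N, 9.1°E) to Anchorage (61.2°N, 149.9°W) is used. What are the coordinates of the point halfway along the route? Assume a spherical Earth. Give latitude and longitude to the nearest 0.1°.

≈ (82.4°N, 41.1°W)

Write both endpoints as unit vectors p₁, p₂ with components (cos φ cos λ, cos φ sin λ, sin φ).
The central angle between the endpoints is δ = arccos(p₁·p₂) ≈ 1.117 rad (64.0°).
Interpolate at f = 1/2 with slerp weights a = sin((1−f)δ)/sin δ ≈ 0.590, b = sin(fδ)/sin δ ≈ 0.590.
p = a·p₁ + b·p₂ ≈ (0.100, -0.087, 0.991); φ = arcsin(p_z) ≈ 82.39°, λ = atan2(p_y, p_x) ≈ -41.14°.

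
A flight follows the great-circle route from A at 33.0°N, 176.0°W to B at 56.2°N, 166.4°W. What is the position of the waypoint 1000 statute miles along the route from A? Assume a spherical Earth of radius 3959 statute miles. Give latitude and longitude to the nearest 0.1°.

≈ 47.0°N, 171.2°W

Convert each endpoint to a unit vector on the sphere (x = cos φ cos λ, y = cos φ sin λ, z = sin φ).
The central angle between the endpoints is δ = arccos(p₁·p₂) ≈ 0.421 rad (24.1°). The total great-circle distance is δ·R ≈ 0.421 × 3959 ≈ 1668 mi, so the target fraction is f = 1000/1668 ≈ 0.600.
Interpolate at f ≈ 0.600 with slerp weights a = sin((1−f)δ)/sin δ ≈ 0.410, b = sin(fδ)/sin δ ≈ 0.611.
p = a·p₁ + b·p₂ ≈ (-0.674, -0.104, 0.731); φ = arcsin(p_z) ≈ 47.01°, λ = atan2(p_y, p_x) ≈ -171.23°.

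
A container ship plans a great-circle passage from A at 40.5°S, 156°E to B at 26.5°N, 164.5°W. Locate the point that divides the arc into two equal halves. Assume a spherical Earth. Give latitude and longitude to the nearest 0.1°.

Convert each endpoint to a unit vector on the sphere (x = cos φ cos λ, y = cos φ sin λ, z = sin φ).
The central angle between the endpoints is δ = arccos(p₁·p₂) ≈ 1.333 rad (76.4°).
Interpolate at f = 1/2 with slerp weights a = sin((1−f)δ)/sin δ ≈ 0.636, b = sin(fδ)/sin δ ≈ 0.636.
p = a·p₁ + b·p₂ ≈ (-0.991, 0.045, -0.129); φ = arcsin(p_z) ≈ -7.43°, λ = atan2(p_y, p_x) ≈ 177.42°.

≈ 7.4°S, 177.4°E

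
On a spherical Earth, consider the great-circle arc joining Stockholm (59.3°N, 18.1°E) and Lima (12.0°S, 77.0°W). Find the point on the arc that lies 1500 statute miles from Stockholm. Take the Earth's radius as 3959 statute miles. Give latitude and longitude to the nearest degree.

≈ (52°N, 19°W)

Convert each endpoint to a unit vector on the sphere (x = cos φ cos λ, y = cos φ sin λ, z = sin φ).
The central angle between the endpoints is δ = arccos(p₁·p₂) ≈ 1.796 rad (102.9°). The total great-circle distance is δ·R ≈ 1.796 × 3959 ≈ 7110 mi, so the target fraction is f = 1500/7110 ≈ 0.211.
Interpolate at f ≈ 0.211 with slerp weights a = sin((1−f)δ)/sin δ ≈ 1.014, b = sin(fδ)/sin δ ≈ 0.379.
p = a·p₁ + b·p₂ ≈ (0.575, -0.201, 0.793); φ = arcsin(p_z) ≈ 52.45°, λ = atan2(p_y, p_x) ≈ -19.24°.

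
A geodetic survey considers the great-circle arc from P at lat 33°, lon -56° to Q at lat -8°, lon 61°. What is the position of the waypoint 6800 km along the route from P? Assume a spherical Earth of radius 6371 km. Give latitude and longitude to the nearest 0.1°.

Convert each endpoint to a unit vector on the sphere (x = cos φ cos λ, y = cos φ sin λ, z = sin φ).
The central angle between the endpoints is δ = arccos(p₁·p₂) ≈ 2.041 rad (116.9°). The total great-circle distance is δ·R ≈ 2.041 × 6371 ≈ 13002 km, so the target fraction is f = 6800/13002 ≈ 0.523.
Interpolate at f ≈ 0.523 with slerp weights a = sin((1−f)δ)/sin δ ≈ 0.927, b = sin(fδ)/sin δ ≈ 0.982.
p = a·p₁ + b·p₂ ≈ (0.907, 0.206, 0.368); φ = arcsin(p_z) ≈ 21.61°, λ = atan2(p_y, p_x) ≈ 12.81°.

≈ lat 21.6°, lon 12.8°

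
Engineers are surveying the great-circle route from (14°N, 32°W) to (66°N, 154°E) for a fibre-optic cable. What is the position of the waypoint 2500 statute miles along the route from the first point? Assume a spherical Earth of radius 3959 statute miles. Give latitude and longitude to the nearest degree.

≈ (50°N, 34°W)

From cos δ = sin φ₁ sin φ₂ + cos φ₁ cos φ₂ cos Δλ, the central angle is δ ≈ 1.743 rad (99.9°). The total great-circle distance is δ·R ≈ 1.743 × 3959 ≈ 6901 mi, so the target fraction is f = 2500/6901 ≈ 0.362.
Interpolate at f ≈ 0.362 with slerp weights a = sin((1−f)δ)/sin δ ≈ 0.910, b = sin(fδ)/sin δ ≈ 0.599.
p = a·p₁ + b·p₂ ≈ (0.530, -0.361, 0.768); φ = arcsin(p_z) ≈ 50.13°, λ = atan2(p_y, p_x) ≈ -34.28°.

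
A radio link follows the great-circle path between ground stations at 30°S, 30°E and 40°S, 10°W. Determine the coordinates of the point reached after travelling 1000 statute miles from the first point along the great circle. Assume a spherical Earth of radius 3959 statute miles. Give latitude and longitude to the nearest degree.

From cos δ = sin φ₁ sin φ₂ + cos φ₁ cos φ₂ cos Δλ, the central angle is δ ≈ 0.592 rad (33.9°). The total great-circle distance is δ·R ≈ 0.592 × 3959 ≈ 2345 mi, so the target fraction is f = 1000/2345 ≈ 0.426.
Interpolate at f ≈ 0.426 with slerp weights a = sin((1−f)δ)/sin δ ≈ 0.597, b = sin(fδ)/sin δ ≈ 0.448.
p = a·p₁ + b·p₂ ≈ (0.785, 0.199, -0.586); φ = arcsin(p_z) ≈ -35.89°, λ = atan2(p_y, p_x) ≈ 14.22°.

≈ 36°S, 14°E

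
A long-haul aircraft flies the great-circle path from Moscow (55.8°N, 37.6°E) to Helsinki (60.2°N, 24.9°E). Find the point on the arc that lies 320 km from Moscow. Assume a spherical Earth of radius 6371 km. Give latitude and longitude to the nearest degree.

Write both endpoints as unit vectors p₁, p₂ with components (cos φ cos λ, cos φ sin λ, sin φ).
The central angle between the endpoints is δ = arccos(p₁·p₂) ≈ 0.140 rad (8.0°). The total great-circle distance is δ·R ≈ 0.140 × 6371 ≈ 892 km, so the target fraction is f = 320/892 ≈ 0.359.
Interpolate at f ≈ 0.359 with slerp weights a = sin((1−f)δ)/sin δ ≈ 0.642, b = sin(fδ)/sin δ ≈ 0.360.
p = a·p₁ + b·p₂ ≈ (0.448, 0.296, 0.844); φ = arcsin(p_z) ≈ 57.52°, λ = atan2(p_y, p_x) ≈ 33.40°.

≈ (58°N, 33°E)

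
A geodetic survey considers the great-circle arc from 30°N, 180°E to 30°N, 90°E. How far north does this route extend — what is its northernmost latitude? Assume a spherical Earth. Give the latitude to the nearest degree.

≈ 39°N

The great circle lies in the plane with unit normal n̂ = (p₁ × p₂)/|p₁ × p₂|.
Here n̂_z ≈ -0.775; the vertex latitude is φ_max = arccos|n̂_z| ≈ 39.2°.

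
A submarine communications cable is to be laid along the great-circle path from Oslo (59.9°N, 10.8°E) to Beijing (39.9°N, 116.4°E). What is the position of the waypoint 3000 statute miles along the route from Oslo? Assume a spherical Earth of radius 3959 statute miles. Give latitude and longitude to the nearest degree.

≈ 55°N, 98°E

From cos δ = sin φ₁ sin φ₂ + cos φ₁ cos φ₂ cos Δλ, the central angle is δ ≈ 1.102 rad (63.2°). The total great-circle distance is δ·R ≈ 1.102 × 3959 ≈ 4364 mi, so the target fraction is f = 3000/4364 ≈ 0.687.
Interpolate at f ≈ 0.687 with slerp weights a = sin((1−f)δ)/sin δ ≈ 0.379, b = sin(fδ)/sin δ ≈ 0.770.
p = a·p₁ + b·p₂ ≈ (-0.076, 0.565, 0.822); φ = arcsin(p_z) ≈ 55.25°, λ = atan2(p_y, p_x) ≈ 97.69°.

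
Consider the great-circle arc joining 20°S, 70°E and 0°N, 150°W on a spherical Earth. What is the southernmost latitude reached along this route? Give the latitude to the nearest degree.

The great circle lies in the plane with unit normal n̂ = (p₁ × p₂)/|p₁ × p₂|.
Here n̂_z ≈ +0.870; the vertex latitude is φ_max = arccos|n̂_z| ≈ 29.5°.
Check via Clairaut: cos φ_max = |cos φ₁| · sin C = cos(20.0°)·sin(112.2°) ≈ 0.870, again giving ≈ 29.5°.

≈ 30°S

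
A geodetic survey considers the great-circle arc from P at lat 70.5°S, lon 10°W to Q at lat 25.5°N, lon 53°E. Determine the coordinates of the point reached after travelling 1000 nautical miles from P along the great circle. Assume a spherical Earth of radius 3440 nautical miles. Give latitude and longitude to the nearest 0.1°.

Convert each endpoint to a unit vector on the sphere (x = cos φ cos λ, y = cos φ sin λ, z = sin φ).
The central angle between the endpoints is δ = arccos(p₁·p₂) ≈ 1.843 rad (105.6°). The total great-circle distance is δ·R ≈ 1.843 × 3440 ≈ 6341 nmi, so the target fraction is f = 1000/6341 ≈ 0.158.
Interpolate at f ≈ 0.158 with slerp weights a = sin((1−f)δ)/sin δ ≈ 1.038, b = sin(fδ)/sin δ ≈ 0.298.
p = a·p₁ + b·p₂ ≈ (0.503, 0.154, -0.850); φ = arcsin(p_z) ≈ -58.26°, λ = atan2(p_y, p_x) ≈ 17.06°.

≈ lat 58.3°S, lon 17.1°E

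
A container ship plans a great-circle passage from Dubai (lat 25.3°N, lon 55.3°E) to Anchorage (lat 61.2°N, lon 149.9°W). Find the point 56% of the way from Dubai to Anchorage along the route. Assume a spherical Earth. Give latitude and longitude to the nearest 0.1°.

The haversine formula gives a central angle δ ≈ 1.590 rad (91.1°) between the endpoints.
Interpolate at f = 0.56 with slerp weights a = sin((1−f)δ)/sin δ ≈ 0.644, b = sin(fδ)/sin δ ≈ 0.778.
p = a·p₁ + b·p₂ ≈ (0.007, 0.291, 0.957); φ = arcsin(p_z) ≈ 73.08°, λ = atan2(p_y, p_x) ≈ 88.54°.

≈ lat 73.1°N, lon 88.5°E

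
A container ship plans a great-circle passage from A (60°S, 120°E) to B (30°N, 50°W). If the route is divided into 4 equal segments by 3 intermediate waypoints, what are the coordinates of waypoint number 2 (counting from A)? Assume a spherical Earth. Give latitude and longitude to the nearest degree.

Write both endpoints as unit vectors p₁, p₂ with components (cos φ cos λ, cos φ sin λ, sin φ).
The central angle between the endpoints is δ = arccos(p₁·p₂) ≈ 2.605 rad (149.3°).
Interpolate at f = 2/4 with slerp weights a = sin((1−f)δ)/sin δ ≈ 1.886, b = sin(fδ)/sin δ ≈ 1.886.
p = a·p₁ + b·p₂ ≈ (0.578, -0.435, -0.690); φ = arcsin(p_z) ≈ -43.66°, λ = atan2(p_y, p_x) ≈ -36.92°.

≈ (44°S, 37°W)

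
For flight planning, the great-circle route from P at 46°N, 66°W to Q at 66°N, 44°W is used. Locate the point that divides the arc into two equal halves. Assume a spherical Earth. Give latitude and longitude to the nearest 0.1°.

The haversine formula gives a central angle δ ≈ 0.405 rad (23.2°) between the endpoints.
Interpolate at f = 1/2 with slerp weights a = sin((1−f)δ)/sin δ ≈ 0.510, b = sin(fδ)/sin δ ≈ 0.510.
p = a·p₁ + b·p₂ ≈ (0.294, -0.468, 0.833); φ = arcsin(p_z) ≈ 56.46°, λ = atan2(p_y, p_x) ≈ -57.91°.

≈ 56.5°N, 57.9°W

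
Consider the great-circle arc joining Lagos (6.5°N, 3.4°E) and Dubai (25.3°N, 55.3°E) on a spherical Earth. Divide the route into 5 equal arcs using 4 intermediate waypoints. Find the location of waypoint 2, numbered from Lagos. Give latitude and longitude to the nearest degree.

Write both endpoints as unit vectors p₁, p₂ with components (cos φ cos λ, cos φ sin λ, sin φ).
The central angle between the endpoints is δ = arccos(p₁·p₂) ≈ 0.924 rad (52.9°).
Interpolate at f = 2/5 with slerp weights a = sin((1−f)δ)/sin δ ≈ 0.660, b = sin(fδ)/sin δ ≈ 0.453.
p = a·p₁ + b·p₂ ≈ (0.887, 0.375, 0.268); φ = arcsin(p_z) ≈ 15.55°, λ = atan2(p_y, p_x) ≈ 22.93°.

≈ 16°N, 23°E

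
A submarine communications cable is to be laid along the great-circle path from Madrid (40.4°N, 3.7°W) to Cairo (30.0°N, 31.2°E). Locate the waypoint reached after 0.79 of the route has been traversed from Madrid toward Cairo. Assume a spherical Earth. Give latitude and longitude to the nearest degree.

Convert each endpoint to a unit vector on the sphere (x = cos φ cos λ, y = cos φ sin λ, z = sin φ).
The central angle between the endpoints is δ = arccos(p₁·p₂) ≈ 0.526 rad (30.1°).
Interpolate at f = 0.79 with slerp weights a = sin((1−f)δ)/sin δ ≈ 0.220, b = sin(fδ)/sin δ ≈ 0.804.
p = a·p₁ + b·p₂ ≈ (0.762, 0.350, 0.544); φ = arcsin(p_z) ≈ 32.98°, λ = atan2(p_y, p_x) ≈ 24.65°.

≈ 33°N, 25°E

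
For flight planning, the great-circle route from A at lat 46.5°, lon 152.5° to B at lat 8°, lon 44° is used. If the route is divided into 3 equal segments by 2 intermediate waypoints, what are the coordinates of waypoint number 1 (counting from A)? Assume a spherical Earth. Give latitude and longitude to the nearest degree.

≈ lat 47°, lon 105°

Convert each endpoint to a unit vector on the sphere (x = cos φ cos λ, y = cos φ sin λ, z = sin φ).
The central angle between the endpoints is δ = arccos(p₁·p₂) ≈ 1.686 rad (96.6°).
Interpolate at f = 1/3 with slerp weights a = sin((1−f)δ)/sin δ ≈ 0.908, b = sin(fδ)/sin δ ≈ 0.537.
p = a·p₁ + b·p₂ ≈ (-0.172, 0.658, 0.733); φ = arcsin(p_z) ≈ 47.17°, λ = atan2(p_y, p_x) ≈ 104.67°.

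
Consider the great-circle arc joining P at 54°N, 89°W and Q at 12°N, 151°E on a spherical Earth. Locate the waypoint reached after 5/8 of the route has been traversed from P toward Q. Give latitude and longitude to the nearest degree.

≈ 42°N, 175°E

Convert each endpoint to a unit vector on the sphere (x = cos φ cos λ, y = cos φ sin λ, z = sin φ).
The central angle between the endpoints is δ = arccos(p₁·p₂) ≈ 1.690 rad (96.8°).
Interpolate at f = 5/8 with slerp weights a = sin((1−f)δ)/sin δ ≈ 0.597, b = sin(fδ)/sin δ ≈ 0.877.
p = a·p₁ + b·p₂ ≈ (-0.744, 0.065, 0.665); φ = arcsin(p_z) ≈ 41.68°, λ = atan2(p_y, p_x) ≈ 174.99°.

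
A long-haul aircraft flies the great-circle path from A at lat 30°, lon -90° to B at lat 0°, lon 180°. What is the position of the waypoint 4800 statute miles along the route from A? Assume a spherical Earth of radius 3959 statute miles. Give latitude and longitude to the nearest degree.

Convert each endpoint to a unit vector on the sphere (x = cos φ cos λ, y = cos φ sin λ, z = sin φ).
The central angle between the endpoints is δ = arccos(p₁·p₂) ≈ 1.571 rad (90.0°). The total great-circle distance is δ·R ≈ 1.571 × 3959 ≈ 6219 mi, so the target fraction is f = 4800/6219 ≈ 0.772.
Interpolate at f ≈ 0.772 with slerp weights a = sin((1−f)δ)/sin δ ≈ 0.351, b = sin(fδ)/sin δ ≈ 0.936.
p = a·p₁ + b·p₂ ≈ (-0.936, -0.304, 0.175); φ = arcsin(p_z) ≈ 10.10°, λ = atan2(p_y, p_x) ≈ -162.03°.

≈ lat 10°, lon -162°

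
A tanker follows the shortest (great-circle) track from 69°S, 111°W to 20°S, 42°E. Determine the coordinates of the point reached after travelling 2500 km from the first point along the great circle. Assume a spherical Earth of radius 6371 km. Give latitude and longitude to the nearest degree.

Write both endpoints as unit vectors p₁, p₂ with components (cos φ cos λ, cos φ sin λ, sin φ).
The central angle between the endpoints is δ = arccos(p₁·p₂) ≈ 1.552 rad (88.9°). The total great-circle distance is δ·R ≈ 1.552 × 6371 ≈ 9885 km, so the target fraction is f = 2500/9885 ≈ 0.253.
Interpolate at f ≈ 0.253 with slerp weights a = sin((1−f)δ)/sin δ ≈ 0.917, b = sin(fδ)/sin δ ≈ 0.382.
p = a·p₁ + b·p₂ ≈ (0.149, -0.066, -0.987); φ = arcsin(p_z) ≈ -80.60°, λ = atan2(p_y, p_x) ≈ -23.89°.

≈ 81°S, 24°W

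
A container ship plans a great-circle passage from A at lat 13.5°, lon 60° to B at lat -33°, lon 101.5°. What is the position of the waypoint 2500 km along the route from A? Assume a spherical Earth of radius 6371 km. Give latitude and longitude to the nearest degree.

Convert each endpoint to a unit vector on the sphere (x = cos φ cos λ, y = cos φ sin λ, z = sin φ).
The central angle between the endpoints is δ = arccos(p₁·p₂) ≈ 1.066 rad (61.1°). The total great-circle distance is δ·R ≈ 1.066 × 6371 ≈ 6791 km, so the target fraction is f = 2500/6791 ≈ 0.368.
Interpolate at f ≈ 0.368 with slerp weights a = sin((1−f)δ)/sin δ ≈ 0.713, b = sin(fδ)/sin δ ≈ 0.437.
p = a·p₁ + b·p₂ ≈ (0.273, 0.959, -0.072); φ = arcsin(p_z) ≈ -4.10°, λ = atan2(p_y, p_x) ≈ 74.09°.

≈ lat -4°, lon 74°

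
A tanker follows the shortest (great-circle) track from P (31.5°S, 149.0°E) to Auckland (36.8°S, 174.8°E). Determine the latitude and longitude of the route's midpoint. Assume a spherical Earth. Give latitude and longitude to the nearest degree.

≈ (35°S, 161°E)

Write both endpoints as unit vectors p₁, p₂ with components (cos φ cos λ, cos φ sin λ, sin φ).
The central angle between the endpoints is δ = arccos(p₁·p₂) ≈ 0.383 rad (21.9°).
Interpolate at f = 1/2 with slerp weights a = sin((1−f)δ)/sin δ ≈ 0.509, b = sin(fδ)/sin δ ≈ 0.509.
p = a·p₁ + b·p₂ ≈ (-0.778, 0.261, -0.571); φ = arcsin(p_z) ≈ -34.83°, λ = atan2(p_y, p_x) ≈ 161.49°.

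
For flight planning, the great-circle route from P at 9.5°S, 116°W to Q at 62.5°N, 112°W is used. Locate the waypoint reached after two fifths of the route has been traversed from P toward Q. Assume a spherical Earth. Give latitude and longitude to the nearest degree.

Write both endpoints as unit vectors p₁, p₂ with components (cos φ cos λ, cos φ sin λ, sin φ).
The central angle between the endpoints is δ = arccos(p₁·p₂) ≈ 1.258 rad (72.1°).
Interpolate at f = 2/5 with slerp weights a = sin((1−f)δ)/sin δ ≈ 0.720, b = sin(fδ)/sin δ ≈ 0.507.
p = a·p₁ + b·p₂ ≈ (-0.399, -0.855, 0.331); φ = arcsin(p_z) ≈ 19.31°, λ = atan2(p_y, p_x) ≈ -115.01°.

≈ 19°N, 115°W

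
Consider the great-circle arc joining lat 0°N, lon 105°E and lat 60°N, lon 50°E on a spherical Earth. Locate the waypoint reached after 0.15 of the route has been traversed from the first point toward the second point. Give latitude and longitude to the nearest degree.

≈ lat 10°N, lon 100°E

The haversine formula gives a central angle δ ≈ 1.280 rad (73.3°) between the endpoints.
Interpolate at f = 0.15 with slerp weights a = sin((1−f)δ)/sin δ ≈ 0.925, b = sin(fδ)/sin δ ≈ 0.199.
p = a·p₁ + b·p₂ ≈ (-0.175, 0.969, 0.172); φ = arcsin(p_z) ≈ 9.93°, λ = atan2(p_y, p_x) ≈ 100.25°.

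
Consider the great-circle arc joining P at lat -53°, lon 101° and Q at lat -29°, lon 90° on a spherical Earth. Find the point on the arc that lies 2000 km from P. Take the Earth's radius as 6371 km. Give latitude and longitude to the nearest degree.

Write both endpoints as unit vectors p₁, p₂ with components (cos φ cos λ, cos φ sin λ, sin φ).
The central angle between the endpoints is δ = arccos(p₁·p₂) ≈ 0.442 rad (25.3°). The total great-circle distance is δ·R ≈ 0.442 × 6371 ≈ 2816 km, so the target fraction is f = 2000/2816 ≈ 0.710.
Interpolate at f ≈ 0.710 with slerp weights a = sin((1−f)δ)/sin δ ≈ 0.299, b = sin(fδ)/sin δ ≈ 0.722.
p = a·p₁ + b·p₂ ≈ (-0.034, 0.808, -0.588); φ = arcsin(p_z) ≈ -36.05°, λ = atan2(p_y, p_x) ≈ 92.43°.

≈ lat -36°, lon 92°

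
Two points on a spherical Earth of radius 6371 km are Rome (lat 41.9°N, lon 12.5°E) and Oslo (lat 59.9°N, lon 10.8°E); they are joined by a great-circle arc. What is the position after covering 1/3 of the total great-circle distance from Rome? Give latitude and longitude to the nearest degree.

Write both endpoints as unit vectors p₁, p₂ with components (cos φ cos λ, cos φ sin λ, sin φ).
The central angle between the endpoints is δ = arccos(p₁·p₂) ≈ 0.315 rad (18.0°).
Interpolate at f = 1/3 with slerp weights a = sin((1−f)δ)/sin δ ≈ 0.673, b = sin(fδ)/sin δ ≈ 0.338.
p = a·p₁ + b·p₂ ≈ (0.656, 0.140, 0.742); φ = arcsin(p_z) ≈ 47.90°, λ = atan2(p_y, p_x) ≈ 12.07°.

≈ lat 48°N, lon 12°E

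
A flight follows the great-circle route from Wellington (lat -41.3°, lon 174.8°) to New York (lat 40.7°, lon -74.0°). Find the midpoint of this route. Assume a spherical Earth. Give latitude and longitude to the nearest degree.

≈ lat -1°, lon -129°

The haversine formula gives a central angle δ ≈ 2.261 rad (129.5°) between the endpoints.
Interpolate at f = 1/2 with slerp weights a = sin((1−f)δ)/sin δ ≈ 1.173, b = sin(fδ)/sin δ ≈ 1.173.
p = a·p₁ + b·p₂ ≈ (-0.632, -0.775, -0.009); φ = arcsin(p_z) ≈ -0.53°, λ = atan2(p_y, p_x) ≈ -129.22°.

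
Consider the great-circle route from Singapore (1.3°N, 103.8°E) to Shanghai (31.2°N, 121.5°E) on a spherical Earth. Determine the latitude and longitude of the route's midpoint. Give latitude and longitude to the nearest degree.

≈ 16°N, 112°E

Convert each endpoint to a unit vector on the sphere (x = cos φ cos λ, y = cos φ sin λ, z = sin φ).
The central angle between the endpoints is δ = arccos(p₁·p₂) ≈ 0.598 rad (34.3°).
Interpolate at f = 1/2 with slerp weights a = sin((1−f)δ)/sin δ ≈ 0.523, b = sin(fδ)/sin δ ≈ 0.523.
p = a·p₁ + b·p₂ ≈ (-0.359, 0.890, 0.283); φ = arcsin(p_z) ≈ 16.43°, λ = atan2(p_y, p_x) ≈ 111.96°.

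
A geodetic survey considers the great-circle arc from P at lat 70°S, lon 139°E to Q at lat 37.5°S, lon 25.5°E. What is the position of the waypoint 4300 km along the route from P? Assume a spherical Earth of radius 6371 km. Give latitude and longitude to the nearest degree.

≈ lat 59°S, lon 41°E

From cos δ = sin φ₁ sin φ₂ + cos φ₁ cos φ₂ cos Δλ, the central angle is δ ≈ 1.088 rad (62.4°). The total great-circle distance is δ·R ≈ 1.088 × 6371 ≈ 6935 km, so the target fraction is f = 4300/6935 ≈ 0.620.
Interpolate at f ≈ 0.620 with slerp weights a = sin((1−f)δ)/sin δ ≈ 0.454, b = sin(fδ)/sin δ ≈ 0.705.
p = a·p₁ + b·p₂ ≈ (0.388, 0.343, -0.856); φ = arcsin(p_z) ≈ -58.83°, λ = atan2(p_y, p_x) ≈ 41.45°.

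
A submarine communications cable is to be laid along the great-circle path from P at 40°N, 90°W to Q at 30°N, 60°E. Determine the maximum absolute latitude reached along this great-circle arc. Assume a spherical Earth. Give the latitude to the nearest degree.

The great circle lies in the plane with unit normal n̂ = (p₁ × p₂)/|p₁ × p₂|.
Here n̂_z ≈ +0.343; the vertex latitude is φ_max = arccos|n̂_z| ≈ 69.9°.
Check via Clairaut: cos φ_max = |cos φ₁| · sin C = cos(40.0°)·sin(26.6°) ≈ 0.343, again giving ≈ 69.9°.

≈ 70°N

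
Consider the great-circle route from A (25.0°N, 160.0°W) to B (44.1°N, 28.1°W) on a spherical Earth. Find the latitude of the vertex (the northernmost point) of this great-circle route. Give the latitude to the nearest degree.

≈ 61°N

The great circle lies in the plane with unit normal n̂ = (p₁ × p₂)/|p₁ × p₂|.
Here n̂_z ≈ +0.489; the vertex latitude is φ_max = arccos|n̂_z| ≈ 60.7°.
Check via Clairaut: cos φ_max = |cos φ₁| · sin C = cos(25.0°)·sin(32.7°) ≈ 0.489, again giving ≈ 60.7°.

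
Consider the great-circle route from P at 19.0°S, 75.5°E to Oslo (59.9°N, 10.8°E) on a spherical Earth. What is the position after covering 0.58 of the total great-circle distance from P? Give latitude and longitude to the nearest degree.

≈ 30°N, 50°E

Convert each endpoint to a unit vector on the sphere (x = cos φ cos λ, y = cos φ sin λ, z = sin φ).
The central angle between the endpoints is δ = arccos(p₁·p₂) ≈ 1.650 rad (94.5°).
Interpolate at f = 0.58 with slerp weights a = sin((1−f)δ)/sin δ ≈ 0.641, b = sin(fδ)/sin δ ≈ 0.820.
p = a·p₁ + b·p₂ ≈ (0.556, 0.664, 0.501); φ = arcsin(p_z) ≈ 30.05°, λ = atan2(p_y, p_x) ≈ 50.06°.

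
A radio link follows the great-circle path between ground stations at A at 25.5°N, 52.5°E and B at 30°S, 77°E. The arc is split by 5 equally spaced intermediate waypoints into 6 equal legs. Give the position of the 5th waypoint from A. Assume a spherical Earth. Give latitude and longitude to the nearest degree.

≈ 21°S, 72°E

Write both endpoints as unit vectors p₁, p₂ with components (cos φ cos λ, cos φ sin λ, sin φ).
The central angle between the endpoints is δ = arccos(p₁·p₂) ≈ 1.052 rad (60.3°).
Interpolate at f = 5/6 with slerp weights a = sin((1−f)δ)/sin δ ≈ 0.201, b = sin(fδ)/sin δ ≈ 0.885.
p = a·p₁ + b·p₂ ≈ (0.283, 0.891, -0.356); φ = arcsin(p_z) ≈ -20.86°, λ = atan2(p_y, p_x) ≈ 72.39°.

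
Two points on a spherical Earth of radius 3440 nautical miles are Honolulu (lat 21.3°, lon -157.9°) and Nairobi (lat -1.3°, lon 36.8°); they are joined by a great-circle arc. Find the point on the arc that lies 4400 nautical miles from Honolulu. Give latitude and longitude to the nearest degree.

≈ lat 54°, lon 111°

The haversine formula gives a central angle δ ≈ 2.712 rad (155.4°) between the endpoints. The total great-circle distance is δ·R ≈ 2.712 × 3440 ≈ 9330 nmi, so the target fraction is f = 4400/9330 ≈ 0.472.
Interpolate at f ≈ 0.472 with slerp weights a = sin((1−f)δ)/sin δ ≈ 2.379, b = sin(fδ)/sin δ ≈ 2.300.
p = a·p₁ + b·p₂ ≈ (-0.212, 0.544, 0.812); φ = arcsin(p_z) ≈ 54.29°, λ = atan2(p_y, p_x) ≈ 111.32°.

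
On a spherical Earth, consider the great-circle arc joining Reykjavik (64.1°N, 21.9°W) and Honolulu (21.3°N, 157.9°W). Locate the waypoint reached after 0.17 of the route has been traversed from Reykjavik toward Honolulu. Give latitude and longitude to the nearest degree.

Convert each endpoint to a unit vector on the sphere (x = cos φ cos λ, y = cos φ sin λ, z = sin φ).
The central angle between the endpoints is δ = arccos(p₁·p₂) ≈ 1.537 rad (88.1°).
Interpolate at f = 0.17 with slerp weights a = sin((1−f)δ)/sin δ ≈ 0.957, b = sin(fδ)/sin δ ≈ 0.258.
p = a·p₁ + b·p₂ ≈ (0.165, -0.247, 0.955); φ = arcsin(p_z) ≈ 72.75°, λ = atan2(p_y, p_x) ≈ -56.23°.

≈ 73°N, 56°W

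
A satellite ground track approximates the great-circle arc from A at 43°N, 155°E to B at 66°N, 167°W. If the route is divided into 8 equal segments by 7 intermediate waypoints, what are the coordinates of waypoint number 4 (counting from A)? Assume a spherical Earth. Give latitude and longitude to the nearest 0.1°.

≈ 55.9°N, 168.4°E

Write both endpoints as unit vectors p₁, p₂ with components (cos φ cos λ, cos φ sin λ, sin φ).
The central angle between the endpoints is δ = arccos(p₁·p₂) ≈ 0.541 rad (31.0°).
Interpolate at f = 4/8 with slerp weights a = sin((1−f)δ)/sin δ ≈ 0.519, b = sin(fδ)/sin δ ≈ 0.519.
p = a·p₁ + b·p₂ ≈ (-0.550, 0.113, 0.828); φ = arcsin(p_z) ≈ 55.88°, λ = atan2(p_y, p_x) ≈ 168.39°.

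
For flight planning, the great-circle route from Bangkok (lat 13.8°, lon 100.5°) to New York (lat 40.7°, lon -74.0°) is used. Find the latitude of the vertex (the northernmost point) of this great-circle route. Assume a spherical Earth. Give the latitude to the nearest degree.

The great circle lies in the plane with unit normal n̂ = (p₁ × p₂)/|p₁ × p₂|.
Here n̂_z ≈ -0.086; the vertex latitude is φ_max = arccos|n̂_z| ≈ 85.0°.
Check via Clairaut: cos φ_max = |cos φ₁| · sin C = cos(13.8°)·sin(5.1°) ≈ 0.086, again giving ≈ 85.0°.

≈ 85°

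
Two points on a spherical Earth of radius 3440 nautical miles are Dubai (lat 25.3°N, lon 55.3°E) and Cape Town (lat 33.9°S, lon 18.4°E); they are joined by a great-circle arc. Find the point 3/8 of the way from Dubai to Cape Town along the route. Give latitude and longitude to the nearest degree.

The haversine formula gives a central angle δ ≈ 1.201 rad (68.8°) between the endpoints.
Interpolate at f = 3/8 with slerp weights a = sin((1−f)δ)/sin δ ≈ 0.731, b = sin(fδ)/sin δ ≈ 0.467.
p = a·p₁ + b·p₂ ≈ (0.744, 0.666, 0.052); φ = arcsin(p_z) ≈ 2.99°, λ = atan2(p_y, p_x) ≈ 41.83°.

≈ lat 3°N, lon 42°E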